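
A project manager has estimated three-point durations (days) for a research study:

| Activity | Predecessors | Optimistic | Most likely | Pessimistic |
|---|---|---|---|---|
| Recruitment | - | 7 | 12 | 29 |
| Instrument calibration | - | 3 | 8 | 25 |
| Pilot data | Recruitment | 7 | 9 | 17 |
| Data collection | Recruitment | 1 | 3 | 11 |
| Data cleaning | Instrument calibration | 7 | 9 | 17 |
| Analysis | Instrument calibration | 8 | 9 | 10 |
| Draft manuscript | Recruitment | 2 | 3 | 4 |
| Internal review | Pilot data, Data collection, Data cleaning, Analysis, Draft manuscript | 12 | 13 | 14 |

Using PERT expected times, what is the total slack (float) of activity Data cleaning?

te_Recruitment = (7 + 4·12 + 29)/6 = 84/6 = 14
te_Instrument calibration = (3 + 4·8 + 25)/6 = 60/6 = 10
te_Pilot data = (7 + 4·9 + 17)/6 = 60/6 = 10
te_Data collection = (1 + 4·3 + 11)/6 = 24/6 = 4
te_Data cleaning = (7 + 4·9 + 17)/6 = 60/6 = 10
te_Analysis = (8 + 4·9 + 10)/6 = 54/6 = 9
te_Draft manuscript = (2 + 4·3 + 4)/6 = 18/6 = 3
te_Internal review = (12 + 4·13 + 14)/6 = 78/6 = 13

Forward pass:
ES_Recruitment = 0; EF_Recruitment = 14
ES_Instrument calibration = 0; EF_Instrument calibration = 10
ES_Pilot data = 14; EF_Pilot data = 14+10 = 24
ES_Data collection = 14; EF_Data collection = 14+4 = 18
ES_Data cleaning = 10; EF_Data cleaning = 10+10 = 20
ES_Analysis = 10; EF_Analysis = 10+9 = 19
ES_Draft manuscript = 14; EF_Draft manuscript = 14+3 = 17
ES_Internal review = max(EF_Pilot data=24, EF_Data collection=18, EF_Data cleaning=20, EF_Analysis=19, EF_Draft manuscript=17) = 24; EF_Internal review = 24+13 = 37
Expected project duration μ = 37 days. Critical path: Recruitment → Pilot data → Internal review.

Backward pass:
LF_Internal review = 37; LS_Internal review = 37−13 = 24
LF_Draft manuscript = LS_Internal review = 24; LS_Draft manuscript = 24−3 = 21
LF_Analysis = LS_Internal review = 24; LS_Analysis = 24−9 = 15
LF_Data cleaning = LS_Internal review = 24; LS_Data cleaning = 24−10 = 14
LF_Data collection = LS_Internal review = 24; LS_Data collection = 24−4 = 20
LF_Pilot data = LS_Internal review = 24; LS_Pilot data = 24−10 = 14
LF_Instrument calibration = min(LS_Data cleaning=14, LS_Analysis=15) = 14; LS_Instrument calibration = 14−10 = 4
LF_Recruitment = min(LS_Pilot data=14, LS_Data collection=20, LS_Draft manuscript=21) = 14; LS_Recruitment = 14−14 = 0
Slack_Data cleaning = LS_Data cleaning − ES_Data cleaning = 14 − 10 = 4

4 days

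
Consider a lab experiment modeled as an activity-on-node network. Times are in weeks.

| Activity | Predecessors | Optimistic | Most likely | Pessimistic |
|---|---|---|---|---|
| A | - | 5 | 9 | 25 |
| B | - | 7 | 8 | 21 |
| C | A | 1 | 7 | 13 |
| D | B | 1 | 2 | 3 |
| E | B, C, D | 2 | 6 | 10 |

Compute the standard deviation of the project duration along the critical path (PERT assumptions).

4.11 weeks

te_A = (5 + 4·9 + 25)/6 = 66/6 = 11; σ²_A = ((25−5)/6)² = 11.111
te_B = (7 + 4·8 + 21)/6 = 60/6 = 10; σ²_B = ((21−7)/6)² = 5.444
te_C = (1 + 4·7 + 13)/6 = 42/6 = 7; σ²_C = ((13−1)/6)² = 4.000
te_D = (1 + 4·2 + 3)/6 = 12/6 = 2; σ²_D = ((3−1)/6)² = 0.111
te_E = (2 + 4·6 + 10)/6 = 36/6 = 6; σ²_E = ((10−2)/6)² = 1.778

Forward pass:
ES_A = 0; EF_A = 11
ES_B = 0; EF_B = 10
ES_C = 11; EF_C = 11+7 = 18
ES_D = 10; EF_D = 10+2 = 12
ES_E = max(EF_B=10, EF_C=18, EF_D=12) = 18; EF_E = 18+6 = 24
Expected project duration μ = 24 weeks. Critical path: A → C → E.

Variance along critical path = 11.111 + 4.000 + 1.778 = 16.889
σ = √16.889 = 4.110 weeks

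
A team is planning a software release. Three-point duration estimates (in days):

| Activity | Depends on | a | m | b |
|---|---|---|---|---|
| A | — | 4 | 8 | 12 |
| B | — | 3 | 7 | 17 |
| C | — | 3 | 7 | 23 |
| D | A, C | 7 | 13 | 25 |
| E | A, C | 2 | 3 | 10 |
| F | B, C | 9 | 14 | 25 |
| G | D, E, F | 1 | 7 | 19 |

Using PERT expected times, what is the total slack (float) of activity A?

2 days

te_A = (4 + 4·8 + 12)/6 = 48/6 = 8
te_B = (3 + 4·7 + 17)/6 = 48/6 = 8
te_C = (3 + 4·7 + 23)/6 = 54/6 = 9
te_D = (7 + 4·13 + 25)/6 = 84/6 = 14
te_E = (2 + 4·3 + 10)/6 = 24/6 = 4
te_F = (9 + 4·14 + 25)/6 = 90/6 = 15
te_G = (1 + 4·7 + 19)/6 = 48/6 = 8

Forward pass:
ES_A = 0; EF_A = 8
ES_B = 0; EF_B = 8
ES_C = 0; EF_C = 9
ES_D = max(EF_A=8, EF_C=9) = 9; EF_D = 9+14 = 23
ES_E = max(EF_A=8, EF_C=9) = 9; EF_E = 9+4 = 13
ES_F = max(EF_B=8, EF_C=9) = 9; EF_F = 9+15 = 24
ES_G = max(EF_D=23, EF_E=13, EF_F=24) = 24; EF_G = 24+8 = 32
Expected project duration μ = 32 days. Critical path: C → F → G.

Backward pass:
LF_G = 32; LS_G = 32−8 = 24
LF_F = LS_G = 24; LS_F = 24−15 = 9
LF_E = LS_G = 24; LS_E = 24−4 = 20
LF_D = LS_G = 24; LS_D = 24−14 = 10
LF_C = min(LS_D=10, LS_E=20, LS_F=9) = 9; LS_C = 9−9 = 0
LF_B = LS_F = 9; LS_B = 9−8 = 1
LF_A = min(LS_D=10, LS_E=20) = 10; LS_A = 10−8 = 2
Slack_A = LS_A − ES_A = 2 − 0 = 2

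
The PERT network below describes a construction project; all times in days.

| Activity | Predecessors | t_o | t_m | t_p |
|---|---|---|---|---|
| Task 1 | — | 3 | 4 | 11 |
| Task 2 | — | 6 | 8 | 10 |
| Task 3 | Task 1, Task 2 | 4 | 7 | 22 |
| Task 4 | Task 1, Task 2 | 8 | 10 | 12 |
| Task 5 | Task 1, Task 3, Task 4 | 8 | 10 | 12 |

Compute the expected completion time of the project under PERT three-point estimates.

28 days

te_Task 1 = (3 + 4·4 + 11)/6 = 30/6 = 5
te_Task 2 = (6 + 4·8 + 10)/6 = 48/6 = 8
te_Task 3 = (4 + 4·7 + 22)/6 = 54/6 = 9
te_Task 4 = (8 + 4·10 + 12)/6 = 60/6 = 10
te_Task 5 = (8 + 4·10 + 12)/6 = 60/6 = 10

Forward pass:
ES_Task 1 = 0; EF_Task 1 = 5
ES_Task 2 = 0; EF_Task 2 = 8
ES_Task 3 = max(EF_Task 1=5, EF_Task 2=8) = 8; EF_Task 3 = 8+9 = 17
ES_Task 4 = max(EF_Task 1=5, EF_Task 2=8) = 8; EF_Task 4 = 8+10 = 18
ES_Task 5 = max(EF_Task 1=5, EF_Task 3=17, EF_Task 4=18) = 18; EF_Task 5 = 18+10 = 28
Expected project duration μ = 28 days. Critical path: Task 2 → Task 4 → Task 5.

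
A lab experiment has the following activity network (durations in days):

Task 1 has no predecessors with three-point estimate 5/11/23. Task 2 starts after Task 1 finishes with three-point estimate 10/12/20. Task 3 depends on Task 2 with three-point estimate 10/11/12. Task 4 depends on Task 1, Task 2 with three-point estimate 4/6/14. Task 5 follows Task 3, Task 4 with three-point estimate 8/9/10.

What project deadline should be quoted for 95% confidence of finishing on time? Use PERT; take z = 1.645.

te_Task 1 = (5 + 4·11 + 23)/6 = 72/6 = 12; σ²_Task 1 = ((23−5)/6)² = 9.000
te_Task 2 = (10 + 4·12 + 20)/6 = 78/6 = 13; σ²_Task 2 = ((20−10)/6)² = 2.778
te_Task 3 = (10 + 4·11 + 12)/6 = 66/6 = 11; σ²_Task 3 = ((12−10)/6)² = 0.111
te_Task 4 = (4 + 4·6 + 14)/6 = 42/6 = 7; σ²_Task 4 = ((14−4)/6)² = 2.778
te_Task 5 = (8 + 4·9 + 10)/6 = 54/6 = 9; σ²_Task 5 = ((10−8)/6)² = 0.111

Forward pass:
ES_Task 1 = 0; EF_Task 1 = 12
ES_Task 2 = 12; EF_Task 2 = 12+13 = 25
ES_Task 3 = 25; EF_Task 3 = 25+11 = 36
ES_Task 4 = max(EF_Task 1=12, EF_Task 2=25) = 25; EF_Task 4 = 25+7 = 32
ES_Task 5 = max(EF_Task 3=36, EF_Task 4=32) = 36; EF_Task 5 = 36+9 = 45
Expected project duration μ = 45 days. Critical path: Task 1 → Task 2 → Task 3 → Task 5.

Variance along critical path = 9.000 + 2.778 + 0.111 + 0.111 = 12.000; σ = 3.464 days.
D = μ + z·σ = 45 + 1.645·3.464 = 50.7 days

50.7 days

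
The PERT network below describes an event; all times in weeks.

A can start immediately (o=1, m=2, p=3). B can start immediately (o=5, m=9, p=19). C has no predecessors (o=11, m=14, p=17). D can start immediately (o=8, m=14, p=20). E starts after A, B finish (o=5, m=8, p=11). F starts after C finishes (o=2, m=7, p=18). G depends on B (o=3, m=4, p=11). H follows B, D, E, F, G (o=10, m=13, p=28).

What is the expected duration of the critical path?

te_A = (1 + 4·2 + 3)/6 = 12/6 = 2
te_B = (5 + 4·9 + 19)/6 = 60/6 = 10
te_C = (11 + 4·14 + 17)/6 = 84/6 = 14
te_D = (8 + 4·14 + 20)/6 = 84/6 = 14
te_E = (5 + 4·8 + 11)/6 = 48/6 = 8
te_F = (2 + 4·7 + 18)/6 = 48/6 = 8
te_G = (3 + 4·4 + 11)/6 = 30/6 = 5
te_H = (10 + 4·13 + 28)/6 = 90/6 = 15

Forward pass:
ES_A = 0; EF_A = 2
ES_B = 0; EF_B = 10
ES_C = 0; EF_C = 14
ES_D = 0; EF_D = 14
ES_E = max(EF_A=2, EF_B=10) = 10; EF_E = 10+8 = 18
ES_F = 14; EF_F = 14+8 = 22
ES_G = 10; EF_G = 10+5 = 15
ES_H = max(EF_B=10, EF_D=14, EF_E=18, EF_F=22, EF_G=15) = 22; EF_H = 22+15 = 37
Expected project duration μ = 37 weeks. Critical path: C → F → H.

37 weeks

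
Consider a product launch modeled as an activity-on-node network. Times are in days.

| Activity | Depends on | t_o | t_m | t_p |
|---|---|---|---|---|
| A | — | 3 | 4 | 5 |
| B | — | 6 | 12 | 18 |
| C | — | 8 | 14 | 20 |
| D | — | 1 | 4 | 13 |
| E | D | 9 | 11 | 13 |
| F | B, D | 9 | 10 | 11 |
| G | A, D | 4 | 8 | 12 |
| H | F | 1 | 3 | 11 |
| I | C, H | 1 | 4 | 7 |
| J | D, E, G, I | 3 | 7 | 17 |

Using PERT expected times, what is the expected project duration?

38 days

te_A = (3 + 4·4 + 5)/6 = 24/6 = 4
te_B = (6 + 4·12 + 18)/6 = 72/6 = 12
te_C = (8 + 4·14 + 20)/6 = 84/6 = 14
te_D = (1 + 4·4 + 13)/6 = 30/6 = 5
te_E = (9 + 4·11 + 13)/6 = 66/6 = 11
te_F = (9 + 4·10 + 11)/6 = 60/6 = 10
te_G = (4 + 4·8 + 12)/6 = 48/6 = 8
te_H = (1 + 4·3 + 11)/6 = 24/6 = 4
te_I = (1 + 4·4 + 7)/6 = 24/6 = 4
te_J = (3 + 4·7 + 17)/6 = 48/6 = 8

Forward pass:
ES_A = 0; EF_A = 4
ES_B = 0; EF_B = 12
ES_C = 0; EF_C = 14
ES_D = 0; EF_D = 5
ES_E = 5; EF_E = 5+11 = 16
ES_F = max(EF_B=12, EF_D=5) = 12; EF_F = 12+10 = 22
ES_G = max(EF_A=4, EF_D=5) = 5; EF_G = 5+8 = 13
ES_H = 22; EF_H = 22+4 = 26
ES_I = max(EF_C=14, EF_H=26) = 26; EF_I = 26+4 = 30
ES_J = max(EF_D=5, EF_E=16, EF_G=13, EF_I=30) = 30; EF_J = 30+8 = 38
Expected project duration μ = 38 days. Critical path: B → F → H → I → J.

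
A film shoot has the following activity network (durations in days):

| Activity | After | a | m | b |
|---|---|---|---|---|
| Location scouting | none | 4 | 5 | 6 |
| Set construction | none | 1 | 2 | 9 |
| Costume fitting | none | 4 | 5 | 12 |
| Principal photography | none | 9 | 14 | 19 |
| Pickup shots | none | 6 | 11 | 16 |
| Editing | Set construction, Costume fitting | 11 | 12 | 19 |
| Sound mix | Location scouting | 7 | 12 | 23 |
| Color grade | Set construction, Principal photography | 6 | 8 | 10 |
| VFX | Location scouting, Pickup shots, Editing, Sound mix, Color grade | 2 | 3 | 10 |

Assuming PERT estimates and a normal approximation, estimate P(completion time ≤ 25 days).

0.327

te_Location scouting = (4 + 4·5 + 6)/6 = 30/6 = 5; σ²_Location scouting = ((6−4)/6)² = 0.111
te_Set construction = (1 + 4·2 + 9)/6 = 18/6 = 3; σ²_Set construction = ((9−1)/6)² = 1.778
te_Costume fitting = (4 + 4·5 + 12)/6 = 36/6 = 6; σ²_Costume fitting = ((12−4)/6)² = 1.778
te_Principal photography = (9 + 4·14 + 19)/6 = 84/6 = 14; σ²_Principal photography = ((19−9)/6)² = 2.778
te_Pickup shots = (6 + 4·11 + 16)/6 = 66/6 = 11; σ²_Pickup shots = ((16−6)/6)² = 2.778
te_Editing = (11 + 4·12 + 19)/6 = 78/6 = 13; σ²_Editing = ((19−11)/6)² = 1.778
te_Sound mix = (7 + 4·12 + 23)/6 = 78/6 = 13; σ²_Sound mix = ((23−7)/6)² = 7.111
te_Color grade = (6 + 4·8 + 10)/6 = 48/6 = 8; σ²_Color grade = ((10−6)/6)² = 0.444
te_VFX = (2 + 4·3 + 10)/6 = 24/6 = 4; σ²_VFX = ((10−2)/6)² = 1.778

Forward pass:
ES_Location scouting = 0; EF_Location scouting = 5
ES_Set construction = 0; EF_Set construction = 3
ES_Costume fitting = 0; EF_Costume fitting = 6
ES_Principal photography = 0; EF_Principal photography = 14
ES_Pickup shots = 0; EF_Pickup shots = 11
ES_Editing = max(EF_Set construction=3, EF_Costume fitting=6) = 6; EF_Editing = 6+13 = 19
ES_Sound mix = 5; EF_Sound mix = 5+13 = 18
ES_Color grade = max(EF_Set construction=3, EF_Principal photography=14) = 14; EF_Color grade = 14+8 = 22
ES_VFX = max(EF_Location scouting=5, EF_Pickup shots=11, EF_Editing=19, EF_Sound mix=18, EF_Color grade=22) = 22; EF_VFX = 22+4 = 26
Expected project duration μ = 26 days. Critical path: Principal photography → Color grade → VFX.

Variance along critical path = 2.778 + 0.444 + 1.778 = 5.000; σ = √5.000 = 2.236 days.
Z = (25 − 26) / 2.236 = -0.447
P(T ≤ 25) = Φ(-0.447) ≈ 0.327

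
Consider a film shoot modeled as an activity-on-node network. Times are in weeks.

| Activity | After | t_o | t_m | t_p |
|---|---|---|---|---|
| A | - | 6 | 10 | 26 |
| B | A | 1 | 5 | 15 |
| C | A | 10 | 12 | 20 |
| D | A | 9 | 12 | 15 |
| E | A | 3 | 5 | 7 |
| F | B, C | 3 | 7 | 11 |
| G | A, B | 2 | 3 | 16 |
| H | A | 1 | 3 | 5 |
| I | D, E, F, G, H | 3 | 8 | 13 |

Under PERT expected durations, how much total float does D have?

te_A = (6 + 4·10 + 26)/6 = 72/6 = 12
te_B = (1 + 4·5 + 15)/6 = 36/6 = 6
te_C = (10 + 4·12 + 20)/6 = 78/6 = 13
te_D = (9 + 4·12 + 15)/6 = 72/6 = 12
te_E = (3 + 4·5 + 7)/6 = 30/6 = 5
te_F = (3 + 4·7 + 11)/6 = 42/6 = 7
te_G = (2 + 4·3 + 16)/6 = 30/6 = 5
te_H = (1 + 4·3 + 5)/6 = 18/6 = 3
te_I = (3 + 4·8 + 13)/6 = 48/6 = 8

Forward pass:
ES_A = 0; EF_A = 12
ES_B = 12; EF_B = 12+6 = 18
ES_C = 12; EF_C = 12+13 = 25
ES_D = 12; EF_D = 12+12 = 24
ES_E = 12; EF_E = 12+5 = 17
ES_F = max(EF_B=18, EF_C=25) = 25; EF_F = 25+7 = 32
ES_G = max(EF_A=12, EF_B=18) = 18; EF_G = 18+5 = 23
ES_H = 12; EF_H = 12+3 = 15
ES_I = max(EF_D=24, EF_E=17, EF_F=32, EF_G=23, EF_H=15) = 32; EF_I = 32+8 = 40
Expected project duration μ = 40 weeks. Critical path: A → C → F → I.

Backward pass:
LF_I = 40; LS_I = 40−8 = 32
LF_H = LS_I = 32; LS_H = 32−3 = 29
LF_G = LS_I = 32; LS_G = 32−5 = 27
LF_F = LS_I = 32; LS_F = 32−7 = 25
LF_E = LS_I = 32; LS_E = 32−5 = 27
LF_D = LS_I = 32; LS_D = 32−12 = 20
LF_C = LS_F = 25; LS_C = 25−13 = 12
LF_B = min(LS_F=25, LS_G=27) = 25; LS_B = 25−6 = 19
LF_A = min(LS_B=19, LS_C=12, LS_D=20, LS_E=27, LS_G=27, LS_H=29) = 12; LS_A = 12−12 = 0
Slack_D = LS_D − ES_D = 20 − 12 = 8

8 weeks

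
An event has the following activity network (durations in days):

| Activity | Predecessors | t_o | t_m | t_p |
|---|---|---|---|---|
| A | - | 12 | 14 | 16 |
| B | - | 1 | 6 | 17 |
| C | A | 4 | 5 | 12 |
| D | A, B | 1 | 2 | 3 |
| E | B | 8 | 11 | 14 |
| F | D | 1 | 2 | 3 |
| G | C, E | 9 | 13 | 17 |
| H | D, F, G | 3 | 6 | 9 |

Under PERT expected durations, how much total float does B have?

2 days

te_A = (12 + 4·14 + 16)/6 = 84/6 = 14
te_B = (1 + 4·6 + 17)/6 = 42/6 = 7
te_C = (4 + 4·5 + 12)/6 = 36/6 = 6
te_D = (1 + 4·2 + 3)/6 = 12/6 = 2
te_E = (8 + 4·11 + 14)/6 = 66/6 = 11
te_F = (1 + 4·2 + 3)/6 = 12/6 = 2
te_G = (9 + 4·13 + 17)/6 = 78/6 = 13
te_H = (3 + 4·6 + 9)/6 = 36/6 = 6

Forward pass:
ES_A = 0; EF_A = 14
ES_B = 0; EF_B = 7
ES_C = 14; EF_C = 14+6 = 20
ES_D = max(EF_A=14, EF_B=7) = 14; EF_D = 14+2 = 16
ES_E = 7; EF_E = 7+11 = 18
ES_F = 16; EF_F = 16+2 = 18
ES_G = max(EF_C=20, EF_E=18) = 20; EF_G = 20+13 = 33
ES_H = max(EF_D=16, EF_F=18, EF_G=33) = 33; EF_H = 33+6 = 39
Expected project duration μ = 39 days. Critical path: A → C → G → H.

Backward pass:
LF_H = 39; LS_H = 39−6 = 33
LF_G = LS_H = 33; LS_G = 33−13 = 20
LF_F = LS_H = 33; LS_F = 33−2 = 31
LF_E = LS_G = 20; LS_E = 20−11 = 9
LF_D = min(LS_F=31, LS_H=33) = 31; LS_D = 31−2 = 29
LF_C = LS_G = 20; LS_C = 20−6 = 14
LF_B = min(LS_D=29, LS_E=9) = 9; LS_B = 9−7 = 2
LF_A = min(LS_C=14, LS_D=29) = 14; LS_A = 14−14 = 0
Slack_B = LS_B − ES_B = 2 − 0 = 2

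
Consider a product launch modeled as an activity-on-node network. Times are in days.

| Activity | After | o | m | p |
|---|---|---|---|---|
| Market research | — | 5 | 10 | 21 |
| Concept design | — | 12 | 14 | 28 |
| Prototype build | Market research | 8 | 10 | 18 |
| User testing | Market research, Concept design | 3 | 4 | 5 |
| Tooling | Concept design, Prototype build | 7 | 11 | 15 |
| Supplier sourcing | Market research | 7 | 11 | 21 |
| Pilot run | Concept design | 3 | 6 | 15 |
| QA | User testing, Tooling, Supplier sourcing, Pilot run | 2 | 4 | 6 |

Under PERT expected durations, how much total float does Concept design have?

te_Market research = (5 + 4·10 + 21)/6 = 66/6 = 11
te_Concept design = (12 + 4·14 + 28)/6 = 96/6 = 16
te_Prototype build = (8 + 4·10 + 18)/6 = 66/6 = 11
te_User testing = (3 + 4·4 + 5)/6 = 24/6 = 4
te_Tooling = (7 + 4·11 + 15)/6 = 66/6 = 11
te_Supplier sourcing = (7 + 4·11 + 21)/6 = 72/6 = 12
te_Pilot run = (3 + 4·6 + 15)/6 = 42/6 = 7
te_QA = (2 + 4·4 + 6)/6 = 24/6 = 4

Forward pass:
ES_Market research = 0; EF_Market research = 11
ES_Concept design = 0; EF_Concept design = 16
ES_Prototype build = 11; EF_Prototype build = 11+11 = 22
ES_User testing = max(EF_Market research=11, EF_Concept design=16) = 16; EF_User testing = 16+4 = 20
ES_Tooling = max(EF_Concept design=16, EF_Prototype build=22) = 22; EF_Tooling = 22+11 = 33
ES_Supplier sourcing = 11; EF_Supplier sourcing = 11+12 = 23
ES_Pilot run = 16; EF_Pilot run = 16+7 = 23
ES_QA = max(EF_User testing=20, EF_Tooling=33, EF_Supplier sourcing=23, EF_Pilot run=23) = 33; EF_QA = 33+4 = 37
Expected project duration μ = 37 days. Critical path: Market research → Prototype build → Tooling → QA.

Backward pass:
LF_QA = 37; LS_QA = 37−4 = 33
LF_Pilot run = LS_QA = 33; LS_Pilot run = 33−7 = 26
LF_Supplier sourcing = LS_QA = 33; LS_Supplier sourcing = 33−12 = 21
LF_Tooling = LS_QA = 33; LS_Tooling = 33−11 = 22
LF_User testing = LS_QA = 33; LS_User testing = 33−4 = 29
LF_Prototype build = LS_Tooling = 22; LS_Prototype build = 22−11 = 11
LF_Concept design = min(LS_User testing=29, LS_Tooling=22, LS_Pilot run=26) = 22; LS_Concept design = 22−16 = 6
LF_Market research = min(LS_Prototype build=11, LS_User testing=29, LS_Supplier sourcing=21) = 11; LS_Market research = 11−11 = 0
Slack_Concept design = LS_Concept design − ES_Concept design = 6 − 0 = 6

6 days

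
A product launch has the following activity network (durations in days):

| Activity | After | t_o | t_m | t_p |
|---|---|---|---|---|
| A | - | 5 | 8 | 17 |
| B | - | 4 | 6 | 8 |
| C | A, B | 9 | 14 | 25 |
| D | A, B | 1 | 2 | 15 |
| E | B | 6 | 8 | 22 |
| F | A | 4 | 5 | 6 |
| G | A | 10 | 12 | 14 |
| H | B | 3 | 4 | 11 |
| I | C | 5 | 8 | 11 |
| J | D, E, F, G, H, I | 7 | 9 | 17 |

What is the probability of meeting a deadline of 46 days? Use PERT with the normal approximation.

0.850

te_A = (5 + 4·8 + 17)/6 = 54/6 = 9; σ²_A = ((17−5)/6)² = 4.000
te_B = (4 + 4·6 + 8)/6 = 36/6 = 6; σ²_B = ((8−4)/6)² = 0.444
te_C = (9 + 4·14 + 25)/6 = 90/6 = 15; σ²_C = ((25−9)/6)² = 7.111
te_D = (1 + 4·2 + 15)/6 = 24/6 = 4; σ²_D = ((15−1)/6)² = 5.444
te_E = (6 + 4·8 + 22)/6 = 60/6 = 10; σ²_E = ((22−6)/6)² = 7.111
te_F = (4 + 4·5 + 6)/6 = 30/6 = 5; σ²_F = ((6−4)/6)² = 0.111
te_G = (10 + 4·12 + 14)/6 = 72/6 = 12; σ²_G = ((14−10)/6)² = 0.444
te_H = (3 + 4·4 + 11)/6 = 30/6 = 5; σ²_H = ((11−3)/6)² = 1.778
te_I = (5 + 4·8 + 11)/6 = 48/6 = 8; σ²_I = ((11−5)/6)² = 1.000
te_J = (7 + 4·9 + 17)/6 = 60/6 = 10; σ²_J = ((17−7)/6)² = 2.778

Forward pass:
ES_A = 0; EF_A = 9
ES_B = 0; EF_B = 6
ES_C = max(EF_A=9, EF_B=6) = 9; EF_C = 9+15 = 24
ES_D = max(EF_A=9, EF_B=6) = 9; EF_D = 9+4 = 13
ES_E = 6; EF_E = 6+10 = 16
ES_F = 9; EF_F = 9+5 = 14
ES_G = 9; EF_G = 9+12 = 21
ES_H = 6; EF_H = 6+5 = 11
ES_I = 24; EF_I = 24+8 = 32
ES_J = max(EF_D=13, EF_E=16, EF_F=14, EF_G=21, EF_H=11, EF_I=32) = 32; EF_J = 32+10 = 42
Expected project duration μ = 42 days. Critical path: A → C → I → J.

Variance along critical path = 4.000 + 7.111 + 1.000 + 2.778 = 14.889; σ = √14.889 = 3.859 days.
Z = (46 − 42) / 3.859 = 1.037
P(T ≤ 46) = Φ(1.037) ≈ 0.850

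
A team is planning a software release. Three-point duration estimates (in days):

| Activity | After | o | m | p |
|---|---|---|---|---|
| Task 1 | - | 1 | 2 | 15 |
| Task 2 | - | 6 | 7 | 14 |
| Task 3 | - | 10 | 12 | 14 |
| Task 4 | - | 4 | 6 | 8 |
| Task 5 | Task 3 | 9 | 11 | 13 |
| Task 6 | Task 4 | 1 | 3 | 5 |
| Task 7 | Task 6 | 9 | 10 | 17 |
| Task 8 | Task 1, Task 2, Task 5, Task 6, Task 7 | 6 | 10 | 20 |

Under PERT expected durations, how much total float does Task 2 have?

te_Task 1 = (1 + 4·2 + 15)/6 = 24/6 = 4
te_Task 2 = (6 + 4·7 + 14)/6 = 48/6 = 8
te_Task 3 = (10 + 4·12 + 14)/6 = 72/6 = 12
te_Task 4 = (4 + 4·6 + 8)/6 = 36/6 = 6
te_Task 5 = (9 + 4·11 + 13)/6 = 66/6 = 11
te_Task 6 = (1 + 4·3 + 5)/6 = 18/6 = 3
te_Task 7 = (9 + 4·10 + 17)/6 = 66/6 = 11
te_Task 8 = (6 + 4·10 + 20)/6 = 66/6 = 11

Forward pass:
ES_Task 1 = 0; EF_Task 1 = 4
ES_Task 2 = 0; EF_Task 2 = 8
ES_Task 3 = 0; EF_Task 3 = 12
ES_Task 4 = 0; EF_Task 4 = 6
ES_Task 5 = 12; EF_Task 5 = 12+11 = 23
ES_Task 6 = 6; EF_Task 6 = 6+3 = 9
ES_Task 7 = 9; EF_Task 7 = 9+11 = 20
ES_Task 8 = max(EF_Task 1=4, EF_Task 2=8, EF_Task 5=23, EF_Task 6=9, EF_Task 7=20) = 23; EF_Task 8 = 23+11 = 34
Expected project duration μ = 34 days. Critical path: Task 3 → Task 5 → Task 8.

Backward pass:
LF_Task 8 = 34; LS_Task 8 = 34−11 = 23
LF_Task 7 = LS_Task 8 = 23; LS_Task 7 = 23−11 = 12
LF_Task 6 = min(LS_Task 7=12, LS_Task 8=23) = 12; LS_Task 6 = 12−3 = 9
LF_Task 5 = LS_Task 8 = 23; LS_Task 5 = 23−11 = 12
LF_Task 4 = LS_Task 6 = 9; LS_Task 4 = 9−6 = 3
LF_Task 3 = LS_Task 5 = 12; LS_Task 3 = 12−12 = 0
LF_Task 2 = LS_Task 8 = 23; LS_Task 2 = 23−8 = 15
LF_Task 1 = LS_Task 8 = 23; LS_Task 1 = 23−4 = 19
Slack_Task 2 = LS_Task 2 − ES_Task 2 = 15 − 0 = 15

15 days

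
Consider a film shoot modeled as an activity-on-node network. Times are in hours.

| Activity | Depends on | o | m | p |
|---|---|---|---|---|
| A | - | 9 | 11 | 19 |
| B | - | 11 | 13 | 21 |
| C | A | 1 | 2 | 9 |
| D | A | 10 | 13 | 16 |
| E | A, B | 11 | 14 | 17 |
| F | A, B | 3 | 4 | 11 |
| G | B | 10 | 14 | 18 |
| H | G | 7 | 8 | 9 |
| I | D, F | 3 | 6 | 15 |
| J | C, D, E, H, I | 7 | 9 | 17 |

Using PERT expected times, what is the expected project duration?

te_A = (9 + 4·11 + 19)/6 = 72/6 = 12
te_B = (11 + 4·13 + 21)/6 = 84/6 = 14
te_C = (1 + 4·2 + 9)/6 = 18/6 = 3
te_D = (10 + 4·13 + 16)/6 = 78/6 = 13
te_E = (11 + 4·14 + 17)/6 = 84/6 = 14
te_F = (3 + 4·4 + 11)/6 = 30/6 = 5
te_G = (10 + 4·14 + 18)/6 = 84/6 = 14
te_H = (7 + 4·8 + 9)/6 = 48/6 = 8
te_I = (3 + 4·6 + 15)/6 = 42/6 = 7
te_J = (7 + 4·9 + 17)/6 = 60/6 = 10

Forward pass:
ES_A = 0; EF_A = 12
ES_B = 0; EF_B = 14
ES_C = 12; EF_C = 12+3 = 15
ES_D = 12; EF_D = 12+13 = 25
ES_E = max(EF_A=12, EF_B=14) = 14; EF_E = 14+14 = 28
ES_F = max(EF_A=12, EF_B=14) = 14; EF_F = 14+5 = 19
ES_G = 14; EF_G = 14+14 = 28
ES_H = 28; EF_H = 28+8 = 36
ES_I = max(EF_D=25, EF_F=19) = 25; EF_I = 25+7 = 32
ES_J = max(EF_C=15, EF_D=25, EF_E=28, EF_H=36, EF_I=32) = 36; EF_J = 36+10 = 46
Expected project duration μ = 46 hours. Critical path: B → G → H → J.

46 hours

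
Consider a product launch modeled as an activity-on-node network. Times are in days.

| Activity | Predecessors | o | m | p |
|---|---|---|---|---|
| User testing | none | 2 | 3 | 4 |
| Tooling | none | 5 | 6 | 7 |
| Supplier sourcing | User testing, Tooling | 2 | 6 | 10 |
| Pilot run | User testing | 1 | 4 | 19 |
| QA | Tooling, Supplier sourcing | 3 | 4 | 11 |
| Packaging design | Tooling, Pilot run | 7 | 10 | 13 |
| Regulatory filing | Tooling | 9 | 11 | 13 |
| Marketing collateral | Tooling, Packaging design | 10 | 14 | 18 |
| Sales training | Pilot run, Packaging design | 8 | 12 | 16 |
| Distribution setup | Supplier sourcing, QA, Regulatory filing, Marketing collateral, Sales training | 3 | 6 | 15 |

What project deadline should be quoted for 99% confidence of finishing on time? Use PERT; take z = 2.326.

49.3 days

te_User testing = (2 + 4·3 + 4)/6 = 18/6 = 3; σ²_User testing = ((4−2)/6)² = 0.111
te_Tooling = (5 + 4·6 + 7)/6 = 36/6 = 6; σ²_Tooling = ((7−5)/6)² = 0.111
te_Supplier sourcing = (2 + 4·6 + 10)/6 = 36/6 = 6; σ²_Supplier sourcing = ((10−2)/6)² = 1.778
te_Pilot run = (1 + 4·4 + 19)/6 = 36/6 = 6; σ²_Pilot run = ((19−1)/6)² = 9.000
te_QA = (3 + 4·4 + 11)/6 = 30/6 = 5; σ²_QA = ((11−3)/6)² = 1.778
te_Packaging design = (7 + 4·10 + 13)/6 = 60/6 = 10; σ²_Packaging design = ((13−7)/6)² = 1.000
te_Regulatory filing = (9 + 4·11 + 13)/6 = 66/6 = 11; σ²_Regulatory filing = ((13−9)/6)² = 0.444
te_Marketing collateral = (10 + 4·14 + 18)/6 = 84/6 = 14; σ²_Marketing collateral = ((18−10)/6)² = 1.778
te_Sales training = (8 + 4·12 + 16)/6 = 72/6 = 12; σ²_Sales training = ((16−8)/6)² = 1.778
te_Distribution setup = (3 + 4·6 + 15)/6 = 42/6 = 7; σ²_Distribution setup = ((15−3)/6)² = 4.000

Forward pass:
ES_User testing = 0; EF_User testing = 3
ES_Tooling = 0; EF_Tooling = 6
ES_Supplier sourcing = max(EF_User testing=3, EF_Tooling=6) = 6; EF_Supplier sourcing = 6+6 = 12
ES_Pilot run = 3; EF_Pilot run = 3+6 = 9
ES_QA = max(EF_Tooling=6, EF_Supplier sourcing=12) = 12; EF_QA = 12+5 = 17
ES_Packaging design = max(EF_Tooling=6, EF_Pilot run=9) = 9; EF_Packaging design = 9+10 = 19
ES_Regulatory filing = 6; EF_Regulatory filing = 6+11 = 17
ES_Marketing collateral = max(EF_Tooling=6, EF_Packaging design=19) = 19; EF_Marketing collateral = 19+14 = 33
ES_Sales training = max(EF_Pilot run=9, EF_Packaging design=19) = 19; EF_Sales training = 19+12 = 31
ES_Distribution setup = max(EF_Supplier sourcing=12, EF_QA=17, EF_Regulatory filing=17, EF_Marketing collateral=33, EF_Sales training=31) = 33; EF_Distribution setup = 33+7 = 40
Expected project duration μ = 40 days. Critical path: User testing → Pilot run → Packaging design → Marketing collateral → Distribution setup.

Variance along critical path = 0.111 + 9.000 + 1.000 + 1.778 + 4.000 = 15.889; σ = 3.986 days.
D = μ + z·σ = 40 + 2.326·3.986 = 49.3 days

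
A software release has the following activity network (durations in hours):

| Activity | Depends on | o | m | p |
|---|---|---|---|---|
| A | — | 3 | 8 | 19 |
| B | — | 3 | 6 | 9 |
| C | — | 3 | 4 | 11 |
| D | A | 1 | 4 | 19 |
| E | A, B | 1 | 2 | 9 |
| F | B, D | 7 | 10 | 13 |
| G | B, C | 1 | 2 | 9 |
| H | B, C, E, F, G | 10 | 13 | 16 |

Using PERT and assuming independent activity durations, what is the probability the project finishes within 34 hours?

te_A = (3 + 4·8 + 19)/6 = 54/6 = 9; σ²_A = ((19−3)/6)² = 7.111
te_B = (3 + 4·6 + 9)/6 = 36/6 = 6; σ²_B = ((9−3)/6)² = 1.000
te_C = (3 + 4·4 + 11)/6 = 30/6 = 5; σ²_C = ((11−3)/6)² = 1.778
te_D = (1 + 4·4 + 19)/6 = 36/6 = 6; σ²_D = ((19−1)/6)² = 9.000
te_E = (1 + 4·2 + 9)/6 = 18/6 = 3; σ²_E = ((9−1)/6)² = 1.778
te_F = (7 + 4·10 + 13)/6 = 60/6 = 10; σ²_F = ((13−7)/6)² = 1.000
te_G = (1 + 4·2 + 9)/6 = 18/6 = 3; σ²_G = ((9−1)/6)² = 1.778
te_H = (10 + 4·13 + 16)/6 = 78/6 = 13; σ²_H = ((16−10)/6)² = 1.000

Forward pass:
ES_A = 0; EF_A = 9
ES_B = 0; EF_B = 6
ES_C = 0; EF_C = 5
ES_D = 9; EF_D = 9+6 = 15
ES_E = max(EF_A=9, EF_B=6) = 9; EF_E = 9+3 = 12
ES_F = max(EF_B=6, EF_D=15) = 15; EF_F = 15+10 = 25
ES_G = max(EF_B=6, EF_C=5) = 6; EF_G = 6+3 = 9
ES_H = max(EF_B=6, EF_C=5, EF_E=12, EF_F=25, EF_G=9) = 25; EF_H = 25+13 = 38
Expected project duration μ = 38 hours. Critical path: A → D → F → H.

Variance along critical path = 7.111 + 9.000 + 1.000 + 1.000 = 18.111; σ = √18.111 = 4.256 hours.
Z = (34 − 38) / 4.256 = -0.940
P(T ≤ 34) = Φ(-0.940) ≈ 0.174

0.174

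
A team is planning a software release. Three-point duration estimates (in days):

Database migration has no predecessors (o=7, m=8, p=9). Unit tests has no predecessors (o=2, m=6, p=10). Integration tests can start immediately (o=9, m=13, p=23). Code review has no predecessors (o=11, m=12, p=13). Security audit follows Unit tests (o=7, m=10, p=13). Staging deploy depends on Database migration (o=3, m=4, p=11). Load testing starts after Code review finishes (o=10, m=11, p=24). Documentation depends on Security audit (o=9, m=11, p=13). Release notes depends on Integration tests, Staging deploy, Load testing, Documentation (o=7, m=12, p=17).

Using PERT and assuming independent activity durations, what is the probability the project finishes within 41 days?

0.793

te_Database migration = (7 + 4·8 + 9)/6 = 48/6 = 8; σ²_Database migration = ((9−7)/6)² = 0.111
te_Unit tests = (2 + 4·6 + 10)/6 = 36/6 = 6; σ²_Unit tests = ((10−2)/6)² = 1.778
te_Integration tests = (9 + 4·13 + 23)/6 = 84/6 = 14; σ²_Integration tests = ((23−9)/6)² = 5.444
te_Code review = (11 + 4·12 + 13)/6 = 72/6 = 12; σ²_Code review = ((13−11)/6)² = 0.111
te_Security audit = (7 + 4·10 + 13)/6 = 60/6 = 10; σ²_Security audit = ((13−7)/6)² = 1.000
te_Staging deploy = (3 + 4·4 + 11)/6 = 30/6 = 5; σ²_Staging deploy = ((11−3)/6)² = 1.778
te_Load testing = (10 + 4·11 + 24)/6 = 78/6 = 13; σ²_Load testing = ((24−10)/6)² = 5.444
te_Documentation = (9 + 4·11 + 13)/6 = 66/6 = 11; σ²_Documentation = ((13−9)/6)² = 0.444
te_Release notes = (7 + 4·12 + 17)/6 = 72/6 = 12; σ²_Release notes = ((17−7)/6)² = 2.778

Forward pass:
ES_Database migration = 0; EF_Database migration = 8
ES_Unit tests = 0; EF_Unit tests = 6
ES_Integration tests = 0; EF_Integration tests = 14
ES_Code review = 0; EF_Code review = 12
ES_Security audit = 6; EF_Security audit = 6+10 = 16
ES_Staging deploy = 8; EF_Staging deploy = 8+5 = 13
ES_Load testing = 12; EF_Load testing = 12+13 = 25
ES_Documentation = 16; EF_Documentation = 16+11 = 27
ES_Release notes = max(EF_Integration tests=14, EF_Staging deploy=13, EF_Load testing=25, EF_Documentation=27) = 27; EF_Release notes = 27+12 = 39
Expected project duration μ = 39 days. Critical path: Unit tests → Security audit → Documentation → Release notes.

Variance along critical path = 1.778 + 1.000 + 0.444 + 2.778 = 6.000; σ = √6.000 = 2.449 days.
Z = (41 − 39) / 2.449 = 0.816
P(T ≤ 41) = Φ(0.816) ≈ 0.793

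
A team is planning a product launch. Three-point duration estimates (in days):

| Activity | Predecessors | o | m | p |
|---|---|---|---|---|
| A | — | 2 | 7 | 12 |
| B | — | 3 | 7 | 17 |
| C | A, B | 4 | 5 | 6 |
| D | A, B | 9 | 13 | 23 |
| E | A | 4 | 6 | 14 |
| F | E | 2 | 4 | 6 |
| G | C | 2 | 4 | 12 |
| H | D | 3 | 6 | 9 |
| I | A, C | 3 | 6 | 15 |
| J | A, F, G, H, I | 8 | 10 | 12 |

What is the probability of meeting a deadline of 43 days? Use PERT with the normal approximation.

0.923

te_A = (2 + 4·7 + 12)/6 = 42/6 = 7; σ²_A = ((12−2)/6)² = 2.778
te_B = (3 + 4·7 + 17)/6 = 48/6 = 8; σ²_B = ((17−3)/6)² = 5.444
te_C = (4 + 4·5 + 6)/6 = 30/6 = 5; σ²_C = ((6−4)/6)² = 0.111
te_D = (9 + 4·13 + 23)/6 = 84/6 = 14; σ²_D = ((23−9)/6)² = 5.444
te_E = (4 + 4·6 + 14)/6 = 42/6 = 7; σ²_E = ((14−4)/6)² = 2.778
te_F = (2 + 4·4 + 6)/6 = 24/6 = 4; σ²_F = ((6−2)/6)² = 0.444
te_G = (2 + 4·4 + 12)/6 = 30/6 = 5; σ²_G = ((12−2)/6)² = 2.778
te_H = (3 + 4·6 + 9)/6 = 36/6 = 6; σ²_H = ((9−3)/6)² = 1.000
te_I = (3 + 4·6 + 15)/6 = 42/6 = 7; σ²_I = ((15−3)/6)² = 4.000
te_J = (8 + 4·10 + 12)/6 = 60/6 = 10; σ²_J = ((12−8)/6)² = 0.444

Forward pass:
ES_A = 0; EF_A = 7
ES_B = 0; EF_B = 8
ES_C = max(EF_A=7, EF_B=8) = 8; EF_C = 8+5 = 13
ES_D = max(EF_A=7, EF_B=8) = 8; EF_D = 8+14 = 22
ES_E = 7; EF_E = 7+7 = 14
ES_F = 14; EF_F = 14+4 = 18
ES_G = 13; EF_G = 13+5 = 18
ES_H = 22; EF_H = 22+6 = 28
ES_I = max(EF_A=7, EF_C=13) = 13; EF_I = 13+7 = 20
ES_J = max(EF_A=7, EF_F=18, EF_G=18, EF_H=28, EF_I=20) = 28; EF_J = 28+10 = 38
Expected project duration μ = 38 days. Critical path: B → D → H → J.

Variance along critical path = 5.444 + 5.444 + 1.000 + 0.444 = 12.333; σ = √12.333 = 3.512 days.
Z = (43 − 38) / 3.512 = 1.424
P(T ≤ 43) = Φ(1.424) ≈ 0.923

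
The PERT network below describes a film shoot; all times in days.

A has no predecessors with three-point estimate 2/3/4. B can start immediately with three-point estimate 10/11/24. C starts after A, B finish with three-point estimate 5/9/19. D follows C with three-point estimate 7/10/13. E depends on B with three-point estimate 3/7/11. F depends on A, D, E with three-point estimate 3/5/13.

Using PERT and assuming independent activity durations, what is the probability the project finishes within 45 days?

0.941

te_A = (2 + 4·3 + 4)/6 = 18/6 = 3; σ²_A = ((4−2)/6)² = 0.111
te_B = (10 + 4·11 + 24)/6 = 78/6 = 13; σ²_B = ((24−10)/6)² = 5.444
te_C = (5 + 4·9 + 19)/6 = 60/6 = 10; σ²_C = ((19−5)/6)² = 5.444
te_D = (7 + 4·10 + 13)/6 = 60/6 = 10; σ²_D = ((13−7)/6)² = 1.000
te_E = (3 + 4·7 + 11)/6 = 42/6 = 7; σ²_E = ((11−3)/6)² = 1.778
te_F = (3 + 4·5 + 13)/6 = 36/6 = 6; σ²_F = ((13−3)/6)² = 2.778

Forward pass:
ES_A = 0; EF_A = 3
ES_B = 0; EF_B = 13
ES_C = max(EF_A=3, EF_B=13) = 13; EF_C = 13+10 = 23
ES_D = 23; EF_D = 23+10 = 33
ES_E = 13; EF_E = 13+7 = 20
ES_F = max(EF_A=3, EF_D=33, EF_E=20) = 33; EF_F = 33+6 = 39
Expected project duration μ = 39 days. Critical path: B → C → D → F.

Variance along critical path = 5.444 + 5.444 + 1.000 + 2.778 = 14.667; σ = √14.667 = 3.830 days.
Z = (45 − 39) / 3.830 = 1.567
P(T ≤ 45) = Φ(1.567) ≈ 0.941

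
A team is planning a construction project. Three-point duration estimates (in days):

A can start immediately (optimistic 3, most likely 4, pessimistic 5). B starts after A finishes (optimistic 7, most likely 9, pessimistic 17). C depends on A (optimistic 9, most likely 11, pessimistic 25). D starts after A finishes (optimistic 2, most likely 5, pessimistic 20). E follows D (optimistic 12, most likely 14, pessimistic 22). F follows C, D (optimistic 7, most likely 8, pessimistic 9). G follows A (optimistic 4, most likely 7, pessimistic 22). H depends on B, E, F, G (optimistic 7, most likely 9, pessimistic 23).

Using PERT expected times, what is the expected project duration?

37 days

te_A = (3 + 4·4 + 5)/6 = 24/6 = 4
te_B = (7 + 4·9 + 17)/6 = 60/6 = 10
te_C = (9 + 4·11 + 25)/6 = 78/6 = 13
te_D = (2 + 4·5 + 20)/6 = 42/6 = 7
te_E = (12 + 4·14 + 22)/6 = 90/6 = 15
te_F = (7 + 4·8 + 9)/6 = 48/6 = 8
te_G = (4 + 4·7 + 22)/6 = 54/6 = 9
te_H = (7 + 4·9 + 23)/6 = 66/6 = 11

Forward pass:
ES_A = 0; EF_A = 4
ES_B = 4; EF_B = 4+10 = 14
ES_C = 4; EF_C = 4+13 = 17
ES_D = 4; EF_D = 4+7 = 11
ES_E = 11; EF_E = 11+15 = 26
ES_F = max(EF_C=17, EF_D=11) = 17; EF_F = 17+8 = 25
ES_G = 4; EF_G = 4+9 = 13
ES_H = max(EF_B=14, EF_E=26, EF_F=25, EF_G=13) = 26; EF_H = 26+11 = 37
Expected project duration μ = 37 days. Critical path: A → D → E → H.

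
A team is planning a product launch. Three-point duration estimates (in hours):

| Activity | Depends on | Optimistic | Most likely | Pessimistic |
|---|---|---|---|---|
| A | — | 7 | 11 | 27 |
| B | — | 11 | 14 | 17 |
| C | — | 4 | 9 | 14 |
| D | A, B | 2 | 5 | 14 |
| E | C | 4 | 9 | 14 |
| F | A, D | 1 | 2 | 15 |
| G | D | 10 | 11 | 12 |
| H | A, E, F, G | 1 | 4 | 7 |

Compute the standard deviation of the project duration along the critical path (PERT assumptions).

te_A = (7 + 4·11 + 27)/6 = 78/6 = 13; σ²_A = ((27−7)/6)² = 11.111
te_B = (11 + 4·14 + 17)/6 = 84/6 = 14; σ²_B = ((17−11)/6)² = 1.000
te_C = (4 + 4·9 + 14)/6 = 54/6 = 9; σ²_C = ((14−4)/6)² = 2.778
te_D = (2 + 4·5 + 14)/6 = 36/6 = 6; σ²_D = ((14−2)/6)² = 4.000
te_E = (4 + 4·9 + 14)/6 = 54/6 = 9; σ²_E = ((14−4)/6)² = 2.778
te_F = (1 + 4·2 + 15)/6 = 24/6 = 4; σ²_F = ((15−1)/6)² = 5.444
te_G = (10 + 4·11 + 12)/6 = 66/6 = 11; σ²_G = ((12−10)/6)² = 0.111
te_H = (1 + 4·4 + 7)/6 = 24/6 = 4; σ²_H = ((7−1)/6)² = 1.000

Forward pass:
ES_A = 0; EF_A = 13
ES_B = 0; EF_B = 14
ES_C = 0; EF_C = 9
ES_D = max(EF_A=13, EF_B=14) = 14; EF_D = 14+6 = 20
ES_E = 9; EF_E = 9+9 = 18
ES_F = max(EF_A=13, EF_D=20) = 20; EF_F = 20+4 = 24
ES_G = 20; EF_G = 20+11 = 31
ES_H = max(EF_A=13, EF_E=18, EF_F=24, EF_G=31) = 31; EF_H = 31+4 = 35
Expected project duration μ = 35 hours. Critical path: B → D → G → H.

Variance along critical path = 1.000 + 4.000 + 0.111 + 1.000 = 6.111
σ = √6.111 = 2.472 hours

2.47 hours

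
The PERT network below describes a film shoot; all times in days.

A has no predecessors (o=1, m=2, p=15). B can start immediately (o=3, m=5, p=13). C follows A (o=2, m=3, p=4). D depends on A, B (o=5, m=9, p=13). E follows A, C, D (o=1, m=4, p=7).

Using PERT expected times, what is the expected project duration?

19 days

te_A = (1 + 4·2 + 15)/6 = 24/6 = 4
te_B = (3 + 4·5 + 13)/6 = 36/6 = 6
te_C = (2 + 4·3 + 4)/6 = 18/6 = 3
te_D = (5 + 4·9 + 13)/6 = 54/6 = 9
te_E = (1 + 4·4 + 7)/6 = 24/6 = 4

Forward pass:
ES_A = 0; EF_A = 4
ES_B = 0; EF_B = 6
ES_C = 4; EF_C = 4+3 = 7
ES_D = max(EF_A=4, EF_B=6) = 6; EF_D = 6+9 = 15
ES_E = max(EF_A=4, EF_C=7, EF_D=15) = 15; EF_E = 15+4 = 19
Expected project duration μ = 19 days. Critical path: B → D → E.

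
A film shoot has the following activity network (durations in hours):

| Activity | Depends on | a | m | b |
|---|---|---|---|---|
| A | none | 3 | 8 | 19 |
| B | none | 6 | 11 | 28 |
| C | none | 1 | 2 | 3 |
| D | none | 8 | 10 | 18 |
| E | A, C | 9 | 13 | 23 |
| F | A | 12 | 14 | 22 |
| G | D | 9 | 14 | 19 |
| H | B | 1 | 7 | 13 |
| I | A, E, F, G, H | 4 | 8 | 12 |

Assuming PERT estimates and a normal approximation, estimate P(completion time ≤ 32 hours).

0.356

te_A = (3 + 4·8 + 19)/6 = 54/6 = 9; σ²_A = ((19−3)/6)² = 7.111
te_B = (6 + 4·11 + 28)/6 = 78/6 = 13; σ²_B = ((28−6)/6)² = 13.444
te_C = (1 + 4·2 + 3)/6 = 12/6 = 2; σ²_C = ((3−1)/6)² = 0.111
te_D = (8 + 4·10 + 18)/6 = 66/6 = 11; σ²_D = ((18−8)/6)² = 2.778
te_E = (9 + 4·13 + 23)/6 = 84/6 = 14; σ²_E = ((23−9)/6)² = 5.444
te_F = (12 + 4·14 + 22)/6 = 90/6 = 15; σ²_F = ((22−12)/6)² = 2.778
te_G = (9 + 4·14 + 19)/6 = 84/6 = 14; σ²_G = ((19−9)/6)² = 2.778
te_H = (1 + 4·7 + 13)/6 = 42/6 = 7; σ²_H = ((13−1)/6)² = 4.000
te_I = (4 + 4·8 + 12)/6 = 48/6 = 8; σ²_I = ((12−4)/6)² = 1.778

Forward pass:
ES_A = 0; EF_A = 9
ES_B = 0; EF_B = 13
ES_C = 0; EF_C = 2
ES_D = 0; EF_D = 11
ES_E = max(EF_A=9, EF_C=2) = 9; EF_E = 9+14 = 23
ES_F = 9; EF_F = 9+15 = 24
ES_G = 11; EF_G = 11+14 = 25
ES_H = 13; EF_H = 13+7 = 20
ES_I = max(EF_A=9, EF_E=23, EF_F=24, EF_G=25, EF_H=20) = 25; EF_I = 25+8 = 33
Expected project duration μ = 33 hours. Critical path: D → G → I.

Variance along critical path = 2.778 + 2.778 + 1.778 = 7.333; σ = √7.333 = 2.708 hours.
Z = (32 − 33) / 2.708 = -0.369
P(T ≤ 32) = Φ(-0.369) ≈ 0.356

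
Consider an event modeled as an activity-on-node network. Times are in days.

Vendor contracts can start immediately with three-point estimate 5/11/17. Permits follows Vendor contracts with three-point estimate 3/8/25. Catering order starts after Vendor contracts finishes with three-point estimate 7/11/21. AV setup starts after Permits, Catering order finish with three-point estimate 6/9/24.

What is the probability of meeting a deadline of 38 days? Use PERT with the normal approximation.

0.824

te_Vendor contracts = (5 + 4·11 + 17)/6 = 66/6 = 11; σ²_Vendor contracts = ((17−5)/6)² = 4.000
te_Permits = (3 + 4·8 + 25)/6 = 60/6 = 10; σ²_Permits = ((25−3)/6)² = 13.444
te_Catering order = (7 + 4·11 + 21)/6 = 72/6 = 12; σ²_Catering order = ((21−7)/6)² = 5.444
te_AV setup = (6 + 4·9 + 24)/6 = 66/6 = 11; σ²_AV setup = ((24−6)/6)² = 9.000

Forward pass:
ES_Vendor contracts = 0; EF_Vendor contracts = 11
ES_Permits = 11; EF_Permits = 11+10 = 21
ES_Catering order = 11; EF_Catering order = 11+12 = 23
ES_AV setup = max(EF_Permits=21, EF_Catering order=23) = 23; EF_AV setup = 23+11 = 34
Expected project duration μ = 34 days. Critical path: Vendor contracts → Catering order → AV setup.

Variance along critical path = 4.000 + 5.444 + 9.000 = 18.444; σ = √18.444 = 4.295 days.
Z = (38 − 34) / 4.295 = 0.931
P(T ≤ 38) = Φ(0.931) ≈ 0.824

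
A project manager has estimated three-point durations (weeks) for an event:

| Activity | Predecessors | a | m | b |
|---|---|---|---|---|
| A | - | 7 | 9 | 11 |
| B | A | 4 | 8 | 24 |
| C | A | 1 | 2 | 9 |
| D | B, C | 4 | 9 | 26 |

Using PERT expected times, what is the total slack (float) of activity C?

te_A = (7 + 4·9 + 11)/6 = 54/6 = 9
te_B = (4 + 4·8 + 24)/6 = 60/6 = 10
te_C = (1 + 4·2 + 9)/6 = 18/6 = 3
te_D = (4 + 4·9 + 26)/6 = 66/6 = 11

Forward pass:
ES_A = 0; EF_A = 9
ES_B = 9; EF_B = 9+10 = 19
ES_C = 9; EF_C = 9+3 = 12
ES_D = max(EF_B=19, EF_C=12) = 19; EF_D = 19+11 = 30
Expected project duration μ = 30 weeks. Critical path: A → B → D.

Backward pass:
LF_D = 30; LS_D = 30−11 = 19
LF_C = LS_D = 19; LS_C = 19−3 = 16
LF_B = LS_D = 19; LS_B = 19−10 = 9
LF_A = min(LS_B=9, LS_C=16) = 9; LS_A = 9−9 = 0
Slack_C = LS_C − ES_C = 16 − 9 = 7

7 weeks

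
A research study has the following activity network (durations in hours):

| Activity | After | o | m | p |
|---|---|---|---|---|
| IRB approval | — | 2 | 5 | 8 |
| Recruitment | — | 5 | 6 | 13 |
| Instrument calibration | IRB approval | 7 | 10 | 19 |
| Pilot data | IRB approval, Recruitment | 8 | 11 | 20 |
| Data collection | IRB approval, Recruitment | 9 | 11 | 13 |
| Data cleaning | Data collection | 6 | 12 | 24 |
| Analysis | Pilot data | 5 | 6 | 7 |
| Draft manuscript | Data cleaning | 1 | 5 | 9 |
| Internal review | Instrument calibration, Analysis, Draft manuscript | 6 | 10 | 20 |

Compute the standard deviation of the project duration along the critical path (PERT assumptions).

te_IRB approval = (2 + 4·5 + 8)/6 = 30/6 = 5; σ²_IRB approval = ((8−2)/6)² = 1.000
te_Recruitment = (5 + 4·6 + 13)/6 = 42/6 = 7; σ²_Recruitment = ((13−5)/6)² = 1.778
te_Instrument calibration = (7 + 4·10 + 19)/6 = 66/6 = 11; σ²_Instrument calibration = ((19−7)/6)² = 4.000
te_Pilot data = (8 + 4·11 + 20)/6 = 72/6 = 12; σ²_Pilot data = ((20−8)/6)² = 4.000
te_Data collection = (9 + 4·11 + 13)/6 = 66/6 = 11; σ²_Data collection = ((13−9)/6)² = 0.444
te_Data cleaning = (6 + 4·12 + 24)/6 = 78/6 = 13; σ²_Data cleaning = ((24−6)/6)² = 9.000
te_Analysis = (5 + 4·6 + 7)/6 = 36/6 = 6; σ²_Analysis = ((7−5)/6)² = 0.111
te_Draft manuscript = (1 + 4·5 + 9)/6 = 30/6 = 5; σ²_Draft manuscript = ((9−1)/6)² = 1.778
te_Internal review = (6 + 4·10 + 20)/6 = 66/6 = 11; σ²_Internal review = ((20−6)/6)² = 5.444

Forward pass:
ES_IRB approval = 0; EF_IRB approval = 5
ES_Recruitment = 0; EF_Recruitment = 7
ES_Instrument calibration = 5; EF_Instrument calibration = 5+11 = 16
ES_Pilot data = max(EF_IRB approval=5, EF_Recruitment=7) = 7; EF_Pilot data = 7+12 = 19
ES_Data collection = max(EF_IRB approval=5, EF_Recruitment=7) = 7; EF_Data collection = 7+11 = 18
ES_Data cleaning = 18; EF_Data cleaning = 18+13 = 31
ES_Analysis = 19; EF_Analysis = 19+6 = 25
ES_Draft manuscript = 31; EF_Draft manuscript = 31+5 = 36
ES_Internal review = max(EF_Instrument calibration=16, EF_Analysis=25, EF_Draft manuscript=36) = 36; EF_Internal review = 36+11 = 47
Expected project duration μ = 47 hours. Critical path: Recruitment → Data collection → Data cleaning → Draft manuscript → Internal review.

Variance along critical path = 1.778 + 0.444 + 9.000 + 1.778 + 5.444 = 18.444
σ = √18.444 = 4.295 hours

4.29 hours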